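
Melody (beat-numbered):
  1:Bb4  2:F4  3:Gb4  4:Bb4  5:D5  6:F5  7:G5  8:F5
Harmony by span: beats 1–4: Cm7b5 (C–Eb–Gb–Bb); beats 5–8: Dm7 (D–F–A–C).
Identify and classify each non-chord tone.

F4 (beat 2) — appoggiatura; G5 (beat 7) — neighbor tone.

The harmony at that moment is C half-diminished seventh chord (C, Eb, Gb, Bb); F4 is not a chord tone.
It is approached by leap down from Bb4 and left by step up to Gb4.
Leap in, step out — an appoggiatura.
The harmony at that moment is D minor seventh chord (D, F, A, C); G5 is not a chord tone.
It is approached by step up from F5 and left by step down to F5.
Step away and step back to the same note — a neighbor tone (upper neighbor).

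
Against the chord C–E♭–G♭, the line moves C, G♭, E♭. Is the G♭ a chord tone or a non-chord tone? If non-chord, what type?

Chord tone (the fifth of C diminished triad).

C diminished triad contains C, E♭, G♭; G♭ is the fifth, so it is a chord tone.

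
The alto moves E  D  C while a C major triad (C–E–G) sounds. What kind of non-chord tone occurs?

D is a passing tone.

The harmony at that moment is C major triad (C, E, G); D is not a chord tone.
It is approached by step down from E and left by step down to C.
Step in, step out in the same direction — a passing tone.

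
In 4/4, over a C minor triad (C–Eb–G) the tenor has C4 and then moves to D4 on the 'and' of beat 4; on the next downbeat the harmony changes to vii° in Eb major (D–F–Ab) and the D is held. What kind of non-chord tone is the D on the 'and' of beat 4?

The harmony at that moment is C minor triad (C, Eb, G); D4 is not a chord tone.
It is approached by step up from C4 and then sustained as the same pitch into the next harmony.
Arriving early and becoming a chord tone when the harmony changes — an anticipation.

Anticipation.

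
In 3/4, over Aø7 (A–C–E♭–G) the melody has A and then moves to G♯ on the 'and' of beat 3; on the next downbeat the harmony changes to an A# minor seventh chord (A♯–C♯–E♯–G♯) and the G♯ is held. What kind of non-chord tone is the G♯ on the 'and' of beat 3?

The harmony at that moment is A half-diminished seventh chord (A, C, E♭, G); G♯ is not a chord tone.
It is approached by step down from A and then sustained as the same pitch into the next harmony.
Arriving early and becoming a chord tone when the harmony changes — an anticipation.

Anticipation.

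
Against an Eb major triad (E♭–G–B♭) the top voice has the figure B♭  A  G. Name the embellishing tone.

The harmony at that moment is E♭ major triad (E♭, G, B♭); A is not a chord tone.
It is approached by step down from B♭ and left by step down to G.
Step in, step out in the same direction — a passing tone.

A is a passing tone.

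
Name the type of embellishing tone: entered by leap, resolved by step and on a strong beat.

Appoggiatura.

Approach: by leap. Departure: by step. Metric position: strong.
Leap in, step out, in a metrically strong position — an appoggiatura. (It is the mirror image of the escape tone, which steps in and leaps out from a weak position.)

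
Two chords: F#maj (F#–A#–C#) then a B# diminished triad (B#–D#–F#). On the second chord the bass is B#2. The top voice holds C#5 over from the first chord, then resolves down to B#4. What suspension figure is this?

9–8 suspension.

At the second chord the bass is B#2. The suspended C#5 lies a ninth above the bass; after resolving down by step to B#4, the interval above the bass becomes an octave.
Suspension figures are named by those two intervals: 9–8.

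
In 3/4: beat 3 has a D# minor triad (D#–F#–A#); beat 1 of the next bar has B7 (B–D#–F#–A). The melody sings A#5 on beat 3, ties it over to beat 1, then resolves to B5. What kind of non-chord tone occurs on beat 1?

The harmony at that moment is B dominant seventh chord (B, D#, F#, A); A#5 is not a chord tone.
It is held over (the same pitch as the preceding A#5) and left by step up to B5.
Held over from the previous chord and resolving up by step — a retardation.

Retardation.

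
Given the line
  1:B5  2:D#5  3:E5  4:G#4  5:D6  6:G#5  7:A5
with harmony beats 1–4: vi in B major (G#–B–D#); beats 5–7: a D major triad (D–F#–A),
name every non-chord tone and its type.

The harmony at that moment is G# minor triad (G#, B, D#); E5 is not a chord tone.
It is approached by step up from D#5 and left by leap down to G#4.
Step in, leap out — an escape tone.
The harmony at that moment is D major triad (D, F#, A); G#5 is not a chord tone.
It is approached by leap down from D6 and left by step up to A5.
Leap in, step out — an appoggiatura.

E5 (beat 3) — escape tone; G#5 (beat 6) — appoggiatura.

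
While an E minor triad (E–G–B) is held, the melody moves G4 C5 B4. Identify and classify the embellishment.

The harmony at that moment is E minor triad (E, G, B); C5 is not a chord tone.
It is approached by leap up from G4 and left by step down to B4.
Leap in, step out — an appoggiatura.

C5 is an appoggiatura.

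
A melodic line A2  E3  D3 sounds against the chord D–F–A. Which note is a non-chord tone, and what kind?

The harmony at that moment is D minor triad (D, F, A); E3 is not a chord tone.
It is approached by leap up from A2 and left by step down to D3.
Leap in, step out — an appoggiatura.

E3 is an appoggiatura.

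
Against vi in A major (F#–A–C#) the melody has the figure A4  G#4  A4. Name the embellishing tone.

The harmony at that moment is F# minor triad (F#, A, C#); G#4 is not a chord tone.
It is approached by step down from A4 and left by step up to A4.
Step away and step back to the same note — a neighbor tone (lower neighbor).

G#4 is a neighbor tone.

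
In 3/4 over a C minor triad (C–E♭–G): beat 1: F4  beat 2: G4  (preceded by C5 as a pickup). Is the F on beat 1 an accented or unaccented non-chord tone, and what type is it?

Accented appoggiatura.

The harmony at that moment is C minor triad (C, E♭, G); F4 is not a chord tone.
It is approached by leap down from C5 and left by step up to G4.
Leap in, step out — an appoggiatura.
It falls on the downbeat, so it is accented.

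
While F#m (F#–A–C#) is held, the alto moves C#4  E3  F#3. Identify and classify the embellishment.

E3 is an appoggiatura.

The harmony at that moment is F# minor triad (F#, A, C#); E3 is not a chord tone.
It is approached by leap down from C#4 and left by step up to F#3.
Leap in, step out — an appoggiatura.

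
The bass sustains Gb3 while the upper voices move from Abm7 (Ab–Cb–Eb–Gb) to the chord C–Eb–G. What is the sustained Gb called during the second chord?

Pedal tone (pedal point).

The harmony at that moment is C minor triad (C, Eb, G); Gb3 is not a chord tone.
It is held over (the same pitch as the preceding Gb3) and then sustained as the same pitch into the next harmony.
Sustained through a change of harmony — a pedal tone.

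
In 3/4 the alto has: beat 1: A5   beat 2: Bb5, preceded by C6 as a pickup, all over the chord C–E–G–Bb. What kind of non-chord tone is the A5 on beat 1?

The harmony at that moment is C dominant seventh chord (C, E, G, Bb); A5 is not a chord tone.
It is approached by leap down from C6 and left by step up to Bb5.
Leap in, step out, metrically accented — an appoggiatura.

Appoggiatura.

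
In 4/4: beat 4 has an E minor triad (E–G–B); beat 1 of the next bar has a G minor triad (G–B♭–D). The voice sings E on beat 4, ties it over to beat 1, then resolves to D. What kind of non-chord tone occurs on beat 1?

The harmony at that moment is G minor triad (G, B♭, D); E is not a chord tone.
It is held over (the same pitch as the preceding E) and left by step down to D.
Held over from the previous chord and resolving down by step — a suspension.

Suspension.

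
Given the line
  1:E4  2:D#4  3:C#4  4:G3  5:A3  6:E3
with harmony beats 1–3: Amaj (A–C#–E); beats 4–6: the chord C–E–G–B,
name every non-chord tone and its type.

D#4 (beat 2) — passing tone; A3 (beat 5) — escape tone.

The harmony at that moment is A major triad (A, C#, E); D#4 is not a chord tone.
It is approached by step down from E4 and left by step down to C#4.
Step in, step out in the same direction — a passing tone.
The harmony at that moment is C major seventh chord (C, E, G, B); A3 is not a chord tone.
It is approached by step up from G3 and left by leap down to E3.
Step in, leap out — an escape tone.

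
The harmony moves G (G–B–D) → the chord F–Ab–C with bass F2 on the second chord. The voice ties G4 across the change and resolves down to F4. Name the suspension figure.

9–8 suspension.

At the second chord the bass is F2. The suspended G4 lies a ninth above the bass; after resolving down by step to F4, the interval above the bass becomes an octave.
Suspension figures are named by those two intervals: 9–8.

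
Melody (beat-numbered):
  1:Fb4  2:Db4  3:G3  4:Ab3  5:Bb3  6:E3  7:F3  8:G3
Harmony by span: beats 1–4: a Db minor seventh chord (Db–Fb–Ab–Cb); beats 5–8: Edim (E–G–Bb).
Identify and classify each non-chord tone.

G3 (beat 3) — appoggiatura; F3 (beat 7) — passing tone.

The harmony at that moment is Db minor seventh chord (Db, Fb, Ab, Cb); G3 is not a chord tone.
It is approached by leap down from Db4 and left by step up to Ab3.
Leap in, step out — an appoggiatura.
The harmony at that moment is E diminished triad (E, G, Bb); F3 is not a chord tone.
It is approached by step up from E3 and left by step up to G3.
Step in, step out in the same direction — a passing tone.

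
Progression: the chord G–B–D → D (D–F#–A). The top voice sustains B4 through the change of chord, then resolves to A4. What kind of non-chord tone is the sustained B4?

B4 is a suspension.

The harmony at that moment is D major triad (D, F#, A); B4 is not a chord tone.
It is held over (the same pitch as the preceding B4) and left by step down to A4.
Held over from the previous chord and resolving down by step — a suspension.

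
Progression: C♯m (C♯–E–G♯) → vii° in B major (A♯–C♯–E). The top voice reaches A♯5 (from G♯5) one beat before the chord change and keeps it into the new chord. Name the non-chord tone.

A♯5 is an anticipation.

The harmony at that moment is C♯ minor triad (C♯, E, G♯); A♯5 is not a chord tone.
It is approached by step up from G♯5 and then sustained as the same pitch into the next harmony.
Arriving early and becoming a chord tone when the harmony changes — an anticipation.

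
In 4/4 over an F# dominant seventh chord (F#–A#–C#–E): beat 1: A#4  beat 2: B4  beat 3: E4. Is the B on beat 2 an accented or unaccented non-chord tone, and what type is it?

The harmony at that moment is F# dominant seventh chord (F#, A#, C#, E); B4 is not a chord tone.
It is approached by step up from A#4 and left by leap down to E4.
Step in, leap out — an escape tone.
It falls on a weak beat, so it is unaccented.

Unaccented escape tone.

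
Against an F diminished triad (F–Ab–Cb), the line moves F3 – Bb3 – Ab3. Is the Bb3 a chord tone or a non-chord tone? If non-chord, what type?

The harmony at that moment is F diminished triad (F, Ab, Cb); Bb3 is not a chord tone.
It is approached by leap up from F3 and left by step down to Ab3.
Leap in, step out — an appoggiatura.

Non-chord tone — an appoggiatura.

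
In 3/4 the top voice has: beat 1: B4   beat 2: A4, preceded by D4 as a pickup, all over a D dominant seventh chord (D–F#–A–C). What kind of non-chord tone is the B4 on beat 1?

The harmony at that moment is D dominant seventh chord (D, F#, A, C); B4 is not a chord tone.
It is approached by leap up from D4 and left by step down to A4.
Leap in, step out, metrically accented — an appoggiatura.

Appoggiatura.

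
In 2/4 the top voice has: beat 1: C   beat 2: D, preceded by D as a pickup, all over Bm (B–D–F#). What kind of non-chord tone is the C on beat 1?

The harmony at that moment is B minor triad (B, D, F#); C is not a chord tone.
It is approached by step down from D and left by step up to D.
Step away and step back to the same note — a neighbor tone (lower neighbor).

Lower neighbor tone.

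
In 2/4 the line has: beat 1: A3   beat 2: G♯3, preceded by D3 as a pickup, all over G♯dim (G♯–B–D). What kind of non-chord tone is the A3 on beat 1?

Appoggiatura.

The harmony at that moment is G♯ diminished triad (G♯, B, D); A3 is not a chord tone.
It is approached by leap up from D3 and left by step down to G♯3.
Leap in, step out, metrically accented — an appoggiatura.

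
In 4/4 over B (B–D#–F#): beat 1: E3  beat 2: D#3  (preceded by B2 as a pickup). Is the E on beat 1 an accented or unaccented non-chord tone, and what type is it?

The harmony at that moment is B major triad (B, D#, F#); E3 is not a chord tone.
It is approached by leap up from B2 and left by step down to D#3.
Leap in, step out — an appoggiatura.
It falls on the downbeat, so it is accented.

Accented appoggiatura.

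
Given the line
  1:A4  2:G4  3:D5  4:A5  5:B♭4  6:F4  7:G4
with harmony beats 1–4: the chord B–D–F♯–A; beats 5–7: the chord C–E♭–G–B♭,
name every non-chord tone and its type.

The harmony at that moment is B minor seventh chord (B, D, F♯, A); G4 is not a chord tone.
It is approached by step down from A4 and left by leap up to D5.
Step in, leap out — an escape tone.
The harmony at that moment is C minor seventh chord (C, E♭, G, B♭); F4 is not a chord tone.
It is approached by leap down from B♭4 and left by step up to G4.
Leap in, step out — an appoggiatura.

G4 (beat 2) — escape tone; F4 (beat 6) — appoggiatura.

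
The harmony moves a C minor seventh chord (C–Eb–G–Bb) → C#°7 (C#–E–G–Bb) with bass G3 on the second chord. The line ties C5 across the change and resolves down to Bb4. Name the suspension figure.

At the second chord the bass is G3. The suspended C5 lies a fourth above the bass; after resolving down by step to Bb4, the interval above the bass becomes a third.
Suspension figures are named by those two intervals: 4–3.

4–3 suspension.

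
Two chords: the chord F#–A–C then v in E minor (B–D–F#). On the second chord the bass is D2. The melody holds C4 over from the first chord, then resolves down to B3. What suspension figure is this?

7–6 suspension.

At the second chord the bass is D2. The suspended C4 lies a seventh above the bass; after resolving down by step to B3, the interval above the bass becomes a sixth.
Suspension figures are named by those two intervals: 7–6.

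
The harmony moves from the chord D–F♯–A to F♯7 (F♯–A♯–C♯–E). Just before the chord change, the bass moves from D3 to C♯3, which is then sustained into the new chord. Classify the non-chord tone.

C♯3 is an anticipation.

The harmony at that moment is D major triad (D, F♯, A); C♯3 is not a chord tone.
It is approached by step down from D3 and then sustained as the same pitch into the next harmony.
Arriving early and becoming a chord tone when the harmony changes — an anticipation.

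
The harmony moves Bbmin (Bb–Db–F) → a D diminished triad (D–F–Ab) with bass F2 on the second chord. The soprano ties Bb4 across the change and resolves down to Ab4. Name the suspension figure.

4–3 suspension.

At the second chord the bass is F2. The suspended Bb4 lies a fourth above the bass; after resolving down by step to Ab4, the interval above the bass becomes a third.
Suspension figures are named by those two intervals: 4–3.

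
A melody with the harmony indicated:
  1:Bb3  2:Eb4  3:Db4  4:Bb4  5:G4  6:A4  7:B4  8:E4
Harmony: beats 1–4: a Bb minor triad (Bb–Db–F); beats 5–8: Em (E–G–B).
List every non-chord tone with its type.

The harmony at that moment is Bb minor triad (Bb, Db, F); Eb4 is not a chord tone.
It is approached by leap up from Bb3 and left by step down to Db4.
Leap in, step out — an appoggiatura.
The harmony at that moment is E minor triad (E, G, B); A4 is not a chord tone.
It is approached by step up from G4 and left by step up to B4.
Step in, step out in the same direction — a passing tone.

Eb4 (beat 2) — appoggiatura; A4 (beat 6) — passing tone.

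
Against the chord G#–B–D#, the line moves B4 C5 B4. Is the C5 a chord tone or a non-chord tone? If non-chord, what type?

The harmony at that moment is G# minor triad (G#, B, D#); C5 is not a chord tone.
It is approached by step up from B4 and left by step down to B4.
Step away and step back to the same note — a neighbor tone (upper neighbor).

Non-chord tone — a neighbor tone.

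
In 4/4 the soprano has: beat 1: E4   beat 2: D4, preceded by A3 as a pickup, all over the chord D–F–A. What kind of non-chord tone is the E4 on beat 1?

The harmony at that moment is D minor triad (D, F, A); E4 is not a chord tone.
It is approached by leap up from A3 and left by step down to D4.
Leap in, step out, metrically accented — an appoggiatura.

Appoggiatura.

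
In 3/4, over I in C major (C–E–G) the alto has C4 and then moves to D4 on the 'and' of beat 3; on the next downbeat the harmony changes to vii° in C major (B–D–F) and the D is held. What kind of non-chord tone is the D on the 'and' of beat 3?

Anticipation.

The harmony at that moment is C major triad (C, E, G); D4 is not a chord tone.
It is approached by step up from C4 and then sustained as the same pitch into the next harmony.
Arriving early and becoming a chord tone when the harmony changes — an anticipation.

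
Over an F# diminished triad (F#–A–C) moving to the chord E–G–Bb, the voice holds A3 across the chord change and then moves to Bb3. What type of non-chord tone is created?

A3 is a retardation.

The harmony at that moment is E diminished triad (E, G, Bb); A3 is not a chord tone.
It is held over (the same pitch as the preceding A3) and left by step up to Bb3.
Held over from the previous chord and resolving up by step — a retardation.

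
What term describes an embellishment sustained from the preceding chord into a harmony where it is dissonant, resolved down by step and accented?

Suspension.

Approach: by preparation — the pitch is first a chord tone, then held (tied or repeated) while the harmony changes under it. Departure: down by step. Metric position: strong.
A prepared dissonance that resolves downward by step — a suspension. (The same figure resolving upward would be a retardation.)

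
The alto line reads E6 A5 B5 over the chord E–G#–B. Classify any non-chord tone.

The harmony at that moment is E major triad (E, G#, B); A5 is not a chord tone.
It is approached by leap down from E6 and left by step up to B5.
Leap in, step out — an appoggiatura.

A5 is an appoggiatura.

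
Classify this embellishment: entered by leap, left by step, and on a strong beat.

Appoggiatura.

Approach: by leap. Departure: by step. Metric position: strong.
Leap in, step out, in a metrically strong position — an appoggiatura. (It is the mirror image of the escape tone, which steps in and leaps out from a weak position.)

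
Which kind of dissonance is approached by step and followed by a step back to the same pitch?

Neighbor tone.

Approach: by step. Departure: by step in the opposite direction, back to the starting pitch.
Stepwise on both sides but reversing to return to the same chord tone — a neighbor tone. (Had it continued onward in the same direction it would be a passing tone instead.)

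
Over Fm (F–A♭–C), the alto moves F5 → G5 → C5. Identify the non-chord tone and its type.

The harmony at that moment is F minor triad (F, A♭, C); G5 is not a chord tone.
It is approached by step up from F5 and left by leap down to C5.
Step in, leap out — an escape tone.

G5 is an escape tone.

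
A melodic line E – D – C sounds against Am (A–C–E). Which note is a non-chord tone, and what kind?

The harmony at that moment is A minor triad (A, C, E); D is not a chord tone.
It is approached by step down from E and left by step down to C.
Step in, step out in the same direction — a passing tone.

D is a passing tone.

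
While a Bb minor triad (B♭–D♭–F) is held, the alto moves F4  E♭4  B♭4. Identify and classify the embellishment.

E♭4 is an escape tone.

The harmony at that moment is B♭ minor triad (B♭, D♭, F); E♭4 is not a chord tone.
It is approached by step down from F4 and left by leap up to B♭4.
Step in, leap out — an escape tone.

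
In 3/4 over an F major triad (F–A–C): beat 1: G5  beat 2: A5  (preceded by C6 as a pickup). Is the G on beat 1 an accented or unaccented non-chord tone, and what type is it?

Accented appoggiatura.

The harmony at that moment is F major triad (F, A, C); G5 is not a chord tone.
It is approached by leap down from C6 and left by step up to A5.
Leap in, step out — an appoggiatura.
It falls on the downbeat, so it is accented.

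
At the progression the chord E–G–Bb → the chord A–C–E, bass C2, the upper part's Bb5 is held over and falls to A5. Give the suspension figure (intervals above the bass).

7–6 suspension.

At the second chord the bass is C2. The suspended Bb5 lies a seventh above the bass; after resolving down by step to A5, the interval above the bass becomes a sixth.
Suspension figures are named by those two intervals: 7–6.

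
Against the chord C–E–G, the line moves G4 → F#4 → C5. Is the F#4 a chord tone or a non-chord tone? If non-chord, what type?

The harmony at that moment is C major triad (C, E, G); F#4 is not a chord tone.
It is approached by step down from G4 and left by leap up to C5.
Step in, leap out — an escape tone.

Non-chord tone — an escape tone.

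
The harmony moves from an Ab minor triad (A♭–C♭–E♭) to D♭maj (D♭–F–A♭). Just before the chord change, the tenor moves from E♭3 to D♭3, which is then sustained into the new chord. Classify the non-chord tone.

D♭3 is an anticipation.

The harmony at that moment is A♭ minor triad (A♭, C♭, E♭); D♭3 is not a chord tone.
It is approached by step down from E♭3 and then sustained as the same pitch into the next harmony.
Arriving early and becoming a chord tone when the harmony changes — an anticipation.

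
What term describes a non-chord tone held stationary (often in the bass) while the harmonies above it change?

Pedal tone.

Approach: none. Departure: none — a single pitch is sustained while the chords change around it, passing through harmonies that do not contain it.
No melodic motion at all; the dissonance is created entirely by the moving harmonies against the stationary note — a pedal tone (pedal point).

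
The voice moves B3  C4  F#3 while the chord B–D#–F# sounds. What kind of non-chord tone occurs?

The harmony at that moment is B major triad (B, D#, F#); C4 is not a chord tone.
It is approached by step up from B3 and left by leap down to F#3.
Step in, leap out — an escape tone.

C4 is an escape tone.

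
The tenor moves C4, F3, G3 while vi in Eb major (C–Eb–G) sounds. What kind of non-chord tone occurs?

The harmony at that moment is C minor triad (C, Eb, G); F3 is not a chord tone.
It is approached by leap down from C4 and left by step up to G3.
Leap in, step out — an appoggiatura.

F3 is an appoggiatura.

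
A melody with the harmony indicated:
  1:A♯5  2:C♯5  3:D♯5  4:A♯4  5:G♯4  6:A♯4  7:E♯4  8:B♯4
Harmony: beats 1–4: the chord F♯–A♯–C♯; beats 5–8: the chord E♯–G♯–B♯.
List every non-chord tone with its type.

The harmony at that moment is F♯ major triad (F♯, A♯, C♯); D♯5 is not a chord tone.
It is approached by step up from C♯5 and left by leap down to A♯4.
Step in, leap out — an escape tone.
The harmony at that moment is E♯ minor triad (E♯, G♯, B♯); A♯4 is not a chord tone.
It is approached by step up from G♯4 and left by leap down to E♯4.
Step in, leap out — an escape tone.

D♯5 (beat 3) — escape tone; A♯4 (beat 6) — escape tone.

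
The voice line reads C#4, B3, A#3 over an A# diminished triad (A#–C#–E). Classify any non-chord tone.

B3 is a passing tone.

The harmony at that moment is A# diminished triad (A#, C#, E); B3 is not a chord tone.
It is approached by step down from C#4 and left by step down to A#3.
Step in, step out in the same direction — a passing tone.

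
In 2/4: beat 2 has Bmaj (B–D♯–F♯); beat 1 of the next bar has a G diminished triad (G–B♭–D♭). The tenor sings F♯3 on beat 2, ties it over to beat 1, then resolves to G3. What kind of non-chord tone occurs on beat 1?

Retardation.

The harmony at that moment is G diminished triad (G, B♭, D♭); F♯3 is not a chord tone.
It is held over (the same pitch as the preceding F♯3) and left by step up to G3.
Held over from the previous chord and resolving up by step — a retardation.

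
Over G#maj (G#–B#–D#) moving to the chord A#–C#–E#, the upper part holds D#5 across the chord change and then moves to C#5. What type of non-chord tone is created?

The harmony at that moment is A# minor triad (A#, C#, E#); D#5 is not a chord tone.
It is held over (the same pitch as the preceding D#5) and left by step down to C#5.
Held over from the previous chord and resolving down by step — a suspension.

D#5 is a suspension.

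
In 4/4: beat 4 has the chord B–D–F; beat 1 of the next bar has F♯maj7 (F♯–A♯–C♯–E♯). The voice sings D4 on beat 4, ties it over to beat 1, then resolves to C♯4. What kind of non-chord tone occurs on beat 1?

Suspension.

The harmony at that moment is F♯ major seventh chord (F♯, A♯, C♯, E♯); D4 is not a chord tone.
It is held over (the same pitch as the preceding D4) and left by step down to C♯4.
Held over from the previous chord and resolving down by step — a suspension.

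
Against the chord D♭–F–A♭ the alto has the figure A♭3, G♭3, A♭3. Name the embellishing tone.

G♭3 is a neighbor tone.

The harmony at that moment is D♭ major triad (D♭, F, A♭); G♭3 is not a chord tone.
It is approached by step down from A♭3 and left by step up to A♭3.
Step away and step back to the same note — a neighbor tone (lower neighbor).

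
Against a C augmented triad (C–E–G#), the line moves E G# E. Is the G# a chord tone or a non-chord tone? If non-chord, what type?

C augmented triad contains C, E, G#; G# is the fifth, so it is a chord tone.

Chord tone (the fifth of C augmented triad).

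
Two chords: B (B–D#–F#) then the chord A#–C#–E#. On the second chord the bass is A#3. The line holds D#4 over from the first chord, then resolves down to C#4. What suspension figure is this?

4–3 suspension.

At the second chord the bass is A#3. The suspended D#4 lies a fourth above the bass; after resolving down by step to C#4, the interval above the bass becomes a third.
Suspension figures are named by those two intervals: 4–3.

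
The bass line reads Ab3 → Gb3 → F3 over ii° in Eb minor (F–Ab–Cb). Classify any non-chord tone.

The harmony at that moment is F diminished triad (F, Ab, Cb); Gb3 is not a chord tone.
It is approached by step down from Ab3 and left by step down to F3.
Step in, step out in the same direction — a passing tone.

Gb3 is a passing tone.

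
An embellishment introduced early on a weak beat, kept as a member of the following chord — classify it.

Anticipation.

Approach: ahead of the chord change (typically by step), so it is dissonant against the current harmony. Departure: none — the same pitch is restated or held and is a chord tone of the new harmony.
Dissonant first, consonant once the harmony catches up: the note simply arrives early — an anticipation. (The reverse timing, consonant first and dissonant after the change, would be a suspension or retardation.)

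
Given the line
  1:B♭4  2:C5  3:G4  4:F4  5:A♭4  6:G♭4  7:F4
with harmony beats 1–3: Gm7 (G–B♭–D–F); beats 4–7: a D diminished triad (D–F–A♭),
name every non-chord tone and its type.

The harmony at that moment is G minor seventh chord (G, B♭, D, F); C5 is not a chord tone.
It is approached by step up from B♭4 and left by leap down to G4.
Step in, leap out — an escape tone.
The harmony at that moment is D diminished triad (D, F, A♭); G♭4 is not a chord tone.
It is approached by step down from A♭4 and left by step down to F4.
Step in, step out in the same direction — a passing tone.

C5 (beat 2) — escape tone; G♭4 (beat 6) — passing tone.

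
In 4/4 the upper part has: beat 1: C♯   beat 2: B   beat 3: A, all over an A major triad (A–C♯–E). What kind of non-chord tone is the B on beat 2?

The harmony at that moment is A major triad (A, C♯, E); B is not a chord tone.
It is approached by step down from C♯ and left by step down to A.
Step in, step out in the same direction — a passing tone.

Passing tone.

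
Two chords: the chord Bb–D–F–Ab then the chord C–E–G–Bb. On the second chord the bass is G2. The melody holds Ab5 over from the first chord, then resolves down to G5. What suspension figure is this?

At the second chord the bass is G2. The suspended Ab5 lies a ninth above the bass; after resolving down by step to G5, the interval above the bass becomes an octave.
Suspension figures are named by those two intervals: 9–8.

9–8 suspension.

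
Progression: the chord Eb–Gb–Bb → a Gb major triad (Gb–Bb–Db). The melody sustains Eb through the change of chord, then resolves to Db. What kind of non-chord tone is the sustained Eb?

Eb is a suspension.

The harmony at that moment is Gb major triad (Gb, Bb, Db); Eb is not a chord tone.
It is held over (the same pitch as the preceding Eb) and left by step down to Db.
Held over from the previous chord and resolving down by step — a suspension.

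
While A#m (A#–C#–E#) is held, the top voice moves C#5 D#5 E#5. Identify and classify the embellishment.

D#5 is a passing tone.

The harmony at that moment is A# minor triad (A#, C#, E#); D#5 is not a chord tone.
It is approached by step up from C#5 and left by step up to E#5.
Step in, step out in the same direction — a passing tone.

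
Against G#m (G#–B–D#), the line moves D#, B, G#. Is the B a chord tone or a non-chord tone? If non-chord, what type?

G# minor triad contains G#, B, D#; B is the third, so it is a chord tone.

Chord tone (the third of G# minor triad).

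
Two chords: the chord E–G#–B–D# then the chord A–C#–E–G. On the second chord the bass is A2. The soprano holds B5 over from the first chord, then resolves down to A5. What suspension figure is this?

9–8 suspension.

At the second chord the bass is A2. The suspended B5 lies a ninth above the bass; after resolving down by step to A5, the interval above the bass becomes an octave.
Suspension figures are named by those two intervals: 9–8.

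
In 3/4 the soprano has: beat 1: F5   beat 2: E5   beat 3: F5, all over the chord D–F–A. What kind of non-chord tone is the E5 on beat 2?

Lower neighbor tone.

The harmony at that moment is D minor triad (D, F, A); E5 is not a chord tone.
It is approached by step down from F5 and left by step up to F5.
Step away and step back to the same note — a neighbor tone (lower neighbor).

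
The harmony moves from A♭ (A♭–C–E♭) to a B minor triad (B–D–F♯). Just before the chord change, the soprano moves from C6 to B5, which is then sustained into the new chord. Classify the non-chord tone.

The harmony at that moment is A♭ major triad (A♭, C, E♭); B5 is not a chord tone.
It is approached by step down from C6 and then sustained as the same pitch into the next harmony.
Arriving early and becoming a chord tone when the harmony changes — an anticipation.

B5 is an anticipation.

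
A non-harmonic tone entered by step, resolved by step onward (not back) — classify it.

Passing tone.

Approach: by step. Departure: by step, continuing in the same direction.
Stepwise on both sides with no change of direction means the note fills in the space between two different chord tones — a passing tone. (Had it turned back to its starting note it would be a neighbor tone instead.)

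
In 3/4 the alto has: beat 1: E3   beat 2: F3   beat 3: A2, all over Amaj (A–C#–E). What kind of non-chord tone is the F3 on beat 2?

The harmony at that moment is A major triad (A, C#, E); F3 is not a chord tone.
It is approached by step up from E3 and left by leap down to A2.
Step in, leap out, on a weak beat — an escape tone.

Escape tone.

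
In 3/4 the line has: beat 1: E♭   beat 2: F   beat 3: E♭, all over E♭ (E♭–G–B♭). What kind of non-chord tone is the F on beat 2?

The harmony at that moment is E♭ major triad (E♭, G, B♭); F is not a chord tone.
It is approached by step up from E♭ and left by step down to E♭.
Step away and step back to the same note — a neighbor tone (upper neighbor).

Upper neighbor tone.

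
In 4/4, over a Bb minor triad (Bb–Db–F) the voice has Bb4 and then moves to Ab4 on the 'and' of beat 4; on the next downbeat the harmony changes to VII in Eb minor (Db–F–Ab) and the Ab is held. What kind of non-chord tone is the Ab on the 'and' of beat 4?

Anticipation.

The harmony at that moment is Bb minor triad (Bb, Db, F); Ab4 is not a chord tone.
It is approached by step down from Bb4 and then sustained as the same pitch into the next harmony.
Arriving early and becoming a chord tone when the harmony changes — an anticipation.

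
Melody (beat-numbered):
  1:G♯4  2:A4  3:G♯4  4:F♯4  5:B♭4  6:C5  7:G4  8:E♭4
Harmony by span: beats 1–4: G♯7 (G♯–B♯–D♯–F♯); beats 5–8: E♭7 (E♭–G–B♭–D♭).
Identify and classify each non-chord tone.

The harmony at that moment is G♯ dominant seventh chord (G♯, B♯, D♯, F♯); A4 is not a chord tone.
It is approached by step up from G♯4 and left by step down to G♯4.
Step away and step back to the same note — a neighbor tone (upper neighbor).
The harmony at that moment is E♭ dominant seventh chord (E♭, G, B♭, D♭); C5 is not a chord tone.
It is approached by step up from B♭4 and left by leap down to G4.
Step in, leap out — an escape tone.

A4 (beat 2) — neighbor tone; C5 (beat 6) — escape tone.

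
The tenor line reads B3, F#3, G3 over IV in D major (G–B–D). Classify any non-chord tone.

The harmony at that moment is G major triad (G, B, D); F#3 is not a chord tone.
It is approached by leap down from B3 and left by step up to G3.
Leap in, step out — an appoggiatura.

F#3 is an appoggiatura.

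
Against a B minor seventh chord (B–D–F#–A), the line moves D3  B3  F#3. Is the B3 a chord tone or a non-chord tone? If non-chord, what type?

B minor seventh chord contains B, D, F#, A; B is the root, so it is a chord tone.

Chord tone (the root of B minor seventh chord).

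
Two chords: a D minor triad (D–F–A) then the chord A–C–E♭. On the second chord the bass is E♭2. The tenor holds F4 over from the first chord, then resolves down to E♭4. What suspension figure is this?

9–8 suspension.

At the second chord the bass is E♭2. The suspended F4 lies a ninth above the bass; after resolving down by step to E♭4, the interval above the bass becomes an octave.
Suspension figures are named by those two intervals: 9–8.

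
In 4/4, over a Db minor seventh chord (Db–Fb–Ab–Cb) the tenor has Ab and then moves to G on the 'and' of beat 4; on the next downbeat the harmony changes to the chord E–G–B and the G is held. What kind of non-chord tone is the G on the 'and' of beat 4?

Anticipation.

The harmony at that moment is Db minor seventh chord (Db, Fb, Ab, Cb); G is not a chord tone.
It is approached by step down from Ab and then sustained as the same pitch into the next harmony.
Arriving early and becoming a chord tone when the harmony changes — an anticipation.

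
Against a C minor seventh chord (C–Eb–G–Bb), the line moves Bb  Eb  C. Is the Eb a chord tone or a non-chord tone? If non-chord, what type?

Chord tone (the third of C minor seventh chord).

C minor seventh chord contains C, Eb, G, Bb; Eb is the third, so it is a chord tone.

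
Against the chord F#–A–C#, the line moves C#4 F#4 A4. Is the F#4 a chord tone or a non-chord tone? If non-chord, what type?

Chord tone (the root of F# minor triad).

F# minor triad contains F#, A, C#; F# is the root, so it is a chord tone.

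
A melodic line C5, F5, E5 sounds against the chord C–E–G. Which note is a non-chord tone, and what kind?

The harmony at that moment is C major triad (C, E, G); F5 is not a chord tone.
It is approached by leap up from C5 and left by step down to E5.
Leap in, step out — an appoggiatura.

F5 is an appoggiatura.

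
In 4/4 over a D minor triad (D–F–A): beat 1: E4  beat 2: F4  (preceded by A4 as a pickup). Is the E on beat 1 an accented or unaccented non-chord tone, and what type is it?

The harmony at that moment is D minor triad (D, F, A); E4 is not a chord tone.
It is approached by leap down from A4 and left by step up to F4.
Leap in, step out — an appoggiatura.
It falls on the downbeat, so it is accented.

Accented appoggiatura.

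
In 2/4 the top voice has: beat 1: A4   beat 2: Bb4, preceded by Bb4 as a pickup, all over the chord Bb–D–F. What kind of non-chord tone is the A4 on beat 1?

Lower neighbor tone.

The harmony at that moment is Bb major triad (Bb, D, F); A4 is not a chord tone.
It is approached by step down from Bb4 and left by step up to Bb4.
Step away and step back to the same note — a neighbor tone (lower neighbor).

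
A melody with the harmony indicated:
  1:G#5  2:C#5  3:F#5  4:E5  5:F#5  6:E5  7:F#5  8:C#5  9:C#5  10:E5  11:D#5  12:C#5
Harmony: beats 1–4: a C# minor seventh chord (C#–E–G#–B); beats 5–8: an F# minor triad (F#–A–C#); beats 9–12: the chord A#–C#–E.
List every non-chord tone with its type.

F#5 (beat 3) — appoggiatura; E5 (beat 6) — neighbor tone; D#5 (beat 11) — passing tone.

The harmony at that moment is C# minor seventh chord (C#, E, G#, B); F#5 is not a chord tone.
It is approached by leap up from C#5 and left by step down to E5.
Leap in, step out — an appoggiatura.
The harmony at that moment is F# minor triad (F#, A, C#); E5 is not a chord tone.
It is approached by step down from F#5 and left by step up to F#5.
Step away and step back to the same note — a neighbor tone (lower neighbor).
The harmony at that moment is A# diminished triad (A#, C#, E); D#5 is not a chord tone.
It is approached by step down from E5 and left by step down to C#5.
Step in, step out in the same direction — a passing tone.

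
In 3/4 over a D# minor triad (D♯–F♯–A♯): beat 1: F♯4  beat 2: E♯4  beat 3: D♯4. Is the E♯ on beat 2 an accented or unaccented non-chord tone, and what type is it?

Unaccented passing tone.

The harmony at that moment is D♯ minor triad (D♯, F♯, A♯); E♯4 is not a chord tone.
It is approached by step down from F♯4 and left by step down to D♯4.
Step in, step out in the same direction — a passing tone.
It falls on a weak beat, so it is unaccented.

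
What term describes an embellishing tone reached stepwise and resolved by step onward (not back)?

Passing tone.

Approach: by step. Departure: by step, continuing in the same direction.
Stepwise on both sides with no change of direction means the note fills in the space between two different chord tones — a passing tone. (Had it turned back to its starting note it would be a neighbor tone instead.)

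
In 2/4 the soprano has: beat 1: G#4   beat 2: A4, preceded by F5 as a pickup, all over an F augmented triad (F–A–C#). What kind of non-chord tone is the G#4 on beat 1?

The harmony at that moment is F augmented triad (F, A, C#); G#4 is not a chord tone.
It is approached by leap down from F5 and left by step up to A4.
Leap in, step out, metrically accented — an appoggiatura.

Appoggiatura.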